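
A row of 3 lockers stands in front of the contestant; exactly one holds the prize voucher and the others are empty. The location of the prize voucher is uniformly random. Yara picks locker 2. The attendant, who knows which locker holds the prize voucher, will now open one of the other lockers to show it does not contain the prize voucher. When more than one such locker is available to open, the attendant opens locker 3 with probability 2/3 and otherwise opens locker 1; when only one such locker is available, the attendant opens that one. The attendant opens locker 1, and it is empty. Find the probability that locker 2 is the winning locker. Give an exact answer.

1/4

Condition on the true location of the prize voucher.
If it is in locker 1 (prior 1/3): the attendant opened locker 1, so this case is ruled out; weight (1/3)·0 = 0.
If it is in locker 2 (prior 1/3): locker 3 is available but not opened, probability 1/3; weight (1/3)·(1/3) = 1/9.
If it is in locker 3 (prior 1/3): only locker 1 is available, probability 1; weight (1/3)·1 = 1/3.
The weights sum to 4/9.
So P(the prize voucher in locker 2 | the attendant opened locker 1) = (1/9) / (4/9) = 1/4.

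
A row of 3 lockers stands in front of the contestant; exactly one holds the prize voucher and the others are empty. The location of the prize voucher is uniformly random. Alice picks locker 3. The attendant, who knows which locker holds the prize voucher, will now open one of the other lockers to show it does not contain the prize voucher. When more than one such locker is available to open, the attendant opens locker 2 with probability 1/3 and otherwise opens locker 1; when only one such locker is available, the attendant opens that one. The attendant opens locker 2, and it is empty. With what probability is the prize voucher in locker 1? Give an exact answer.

Consider each possible location of the prize voucher in turn.
If it is in locker 1 (prior 1/3): only locker 2 is available, probability 1; weight (1/3)·1 = 1/3.
If it is in locker 2 (prior 1/3): the attendant opened locker 2, so this case is ruled out; weight (1/3)·0 = 0.
If it is in locker 3 (prior 1/3): locker 2 is available, opened with probability 1/3; weight (1/3)·(1/3) = 1/9.
The weights sum to 4/9.
So P(the prize voucher in locker 1 | the attendant opened locker 2) = (1/3) / (4/9) = 3/4.

3/4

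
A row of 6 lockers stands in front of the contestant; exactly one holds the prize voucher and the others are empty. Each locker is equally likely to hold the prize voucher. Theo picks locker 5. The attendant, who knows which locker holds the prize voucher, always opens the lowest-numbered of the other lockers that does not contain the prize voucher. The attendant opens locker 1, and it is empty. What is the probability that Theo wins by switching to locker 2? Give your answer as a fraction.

Consider each possible location of the prize voucher in turn.
If it is in locker 1 (prior 1/6): the attendant opened locker 1, so this case is ruled out; weight (1/6)·0 = 0.
If it is in any of lockers 2, 3, 4, 5, and 6 (prior 1/6 each): locker 1 is the lowest-numbered option available, probability 1; weight (1/6)·1 = 1/6 each.
The weights sum to 5/6.
So P(the prize voucher in locker 2 | the attendant opened locker 1) = (1/6) / (5/6) = 1/5.

1/5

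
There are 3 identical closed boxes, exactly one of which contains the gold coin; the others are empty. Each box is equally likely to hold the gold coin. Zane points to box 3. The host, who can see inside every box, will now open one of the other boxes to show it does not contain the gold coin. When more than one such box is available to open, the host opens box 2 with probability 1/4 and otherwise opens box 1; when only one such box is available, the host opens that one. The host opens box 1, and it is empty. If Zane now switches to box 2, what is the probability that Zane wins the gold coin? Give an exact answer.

Apply Bayes' rule, conditioning on where the gold coin actually is.
If it is in box 1 (prior 1/3): the host opened box 1, so this case is ruled out; weight (1/3)·0 = 0.
If it is in box 2 (prior 1/3): only box 1 is available, probability 1; weight (1/3)·1 = 1/3.
If it is in box 3 (prior 1/3): box 2 is available but not opened, probability 3/4; weight (1/3)·(3/4) = 1/4.
The weights sum to 7/12.
So P(the gold coin in box 2 | the host opened box 1) = (1/3) / (7/12) = 4/7.

4/7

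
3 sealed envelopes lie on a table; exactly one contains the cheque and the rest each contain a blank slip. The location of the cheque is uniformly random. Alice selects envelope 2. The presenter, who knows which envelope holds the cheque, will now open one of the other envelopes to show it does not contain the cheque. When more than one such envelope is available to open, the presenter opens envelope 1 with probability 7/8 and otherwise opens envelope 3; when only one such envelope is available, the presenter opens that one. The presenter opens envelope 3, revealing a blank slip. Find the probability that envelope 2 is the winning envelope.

Apply Bayes' rule, conditioning on where the cheque actually is.
If it is in envelope 1 (prior 1/3): only envelope 3 is available, probability 1; weight (1/3)·1 = 1/3.
If it is in envelope 2 (prior 1/3): envelope 1 is available but not opened, probability 1/8; weight (1/3)·(1/8) = 1/24.
If it is in envelope 3 (prior 1/3): the presenter opened envelope 3, so this case is ruled out; weight (1/3)·0 = 0.
The weights sum to 3/8.
So P(the cheque in envelope 2 | the presenter opened envelope 3) = (1/24) / (3/8) = 1/9.

1/9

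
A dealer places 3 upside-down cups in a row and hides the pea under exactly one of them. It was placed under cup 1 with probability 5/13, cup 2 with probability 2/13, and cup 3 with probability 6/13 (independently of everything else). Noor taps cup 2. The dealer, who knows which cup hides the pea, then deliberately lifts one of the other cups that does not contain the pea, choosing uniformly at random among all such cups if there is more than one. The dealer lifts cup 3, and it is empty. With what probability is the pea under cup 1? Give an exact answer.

5/6

Apply Bayes' rule, conditioning on where the pea actually is.
If it is under cup 1 (prior 5/13): the dealer has no choice, probability 1; weight (5/13)·1 = 5/13.
If it is under cup 2 (prior 2/13): the dealer has 2 equally likely choices, so probability 1/2; weight (2/13)·(1/2) = 1/13.
If it is under cup 3 (prior 6/13): the dealer opened cup 3, so this case is ruled out; weight (6/13)·0 = 0.
The weights sum to 6/13.
So P(the pea under cup 1 | the dealer opened cup 3) = (5/13) / (6/13) = 5/6.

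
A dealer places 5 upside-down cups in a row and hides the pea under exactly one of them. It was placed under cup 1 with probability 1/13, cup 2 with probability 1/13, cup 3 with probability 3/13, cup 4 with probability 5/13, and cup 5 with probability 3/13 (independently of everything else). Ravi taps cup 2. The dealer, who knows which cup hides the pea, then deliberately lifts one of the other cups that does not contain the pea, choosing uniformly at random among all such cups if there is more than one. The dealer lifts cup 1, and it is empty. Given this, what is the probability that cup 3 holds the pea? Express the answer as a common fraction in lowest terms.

Consider each possible location of the pea in turn.
If it is under cup 1 (prior 1/13): the dealer opened cup 1, so this case is ruled out; weight (1/13)·0 = 0.
If it is under cup 2 (prior 1/13): the dealer has 4 equally likely choices, so probability 1/4; weight (1/13)·(1/4) = 1/52.
If it is under either of cups 3 and 5 (prior 3/13 each): the dealer has 3 equally likely choices, so probability 1/3; weight (3/13)·(1/3) = 1/13 each.
If it is under cup 4 (prior 5/13): the dealer has 3 equally likely choices, so probability 1/3; weight (5/13)·(1/3) = 5/39.
The weights sum to 47/156.
So P(the pea under cup 3 | the dealer opened cup 1) = (1/13) / (47/156) = 12/47.

12/47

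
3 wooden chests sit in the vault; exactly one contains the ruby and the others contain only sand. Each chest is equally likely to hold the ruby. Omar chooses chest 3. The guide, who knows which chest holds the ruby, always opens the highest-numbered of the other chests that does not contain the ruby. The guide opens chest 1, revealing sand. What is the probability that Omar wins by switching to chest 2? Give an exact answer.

Condition on the true location of the ruby.
If it is in chest 1 (prior 1/3): the guide opened chest 1, so this case is ruled out; weight (1/3)·0 = 0.
If it is in chest 2 (prior 1/3): chest 1 is the highest-numbered option available, probability 1; weight (1/3)·1 = 1/3.
If it is in chest 3 (prior 1/3): the guide would have opened chest 2 instead, probability 0; weight (1/3)·0 = 0.
The weights sum to 1/3.
So P(the ruby in chest 2 | the guide opened chest 1) = (1/3) / (1/3) = 1.

1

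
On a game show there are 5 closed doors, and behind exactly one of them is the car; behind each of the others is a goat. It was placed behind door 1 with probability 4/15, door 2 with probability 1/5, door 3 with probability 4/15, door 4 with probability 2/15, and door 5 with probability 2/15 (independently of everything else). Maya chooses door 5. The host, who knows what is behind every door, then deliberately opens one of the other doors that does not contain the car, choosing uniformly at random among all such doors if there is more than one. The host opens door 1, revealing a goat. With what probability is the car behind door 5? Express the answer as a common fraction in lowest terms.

Apply Bayes' rule, conditioning on where the car actually is.
If it is behind door 1 (prior 4/15): the host opened door 1, so this case is ruled out; weight (4/15)·0 = 0.
If it is behind door 2 (prior 1/5): the host has 3 equally likely choices, so probability 1/3; weight (1/5)·(1/3) = 1/15.
If it is behind door 3 (prior 4/15): the host has 3 equally likely choices, so probability 1/3; weight (4/15)·(1/3) = 4/45.
If it is behind door 4 (prior 2/15): the host has 3 equally likely choices, so probability 1/3; weight (2/15)·(1/3) = 2/45.
If it is behind door 5 (prior 2/15): the host has 4 equally likely choices, so probability 1/4; weight (2/15)·(1/4) = 1/30.
The weights sum to 7/30.
So P(the car behind door 5 | the host opened door 1) = (1/30) / (7/30) = 1/7.

1/7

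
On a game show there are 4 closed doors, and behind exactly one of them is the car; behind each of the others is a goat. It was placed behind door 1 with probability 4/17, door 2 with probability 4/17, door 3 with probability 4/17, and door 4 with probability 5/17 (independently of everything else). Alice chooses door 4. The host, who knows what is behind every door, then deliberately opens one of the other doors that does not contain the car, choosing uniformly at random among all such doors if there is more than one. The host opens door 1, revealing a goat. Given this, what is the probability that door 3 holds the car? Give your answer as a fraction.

6/17

Condition on the true location of the car.
If it is behind door 1 (prior 4/17): the host opened door 1, so this case is ruled out; weight (4/17)·0 = 0.
If it is behind either of doors 2 and 3 (prior 4/17 each): the host has 2 equally likely choices, so probability 1/2; weight (4/17)·(1/2) = 2/17 each.
If it is behind door 4 (prior 5/17): the host has 3 equally likely choices, so probability 1/3; weight (5/17)·(1/3) = 5/51.
The weights sum to 1/3.
So P(the car behind door 3 | the host opened door 1) = (2/17) / (1/3) = 6/17.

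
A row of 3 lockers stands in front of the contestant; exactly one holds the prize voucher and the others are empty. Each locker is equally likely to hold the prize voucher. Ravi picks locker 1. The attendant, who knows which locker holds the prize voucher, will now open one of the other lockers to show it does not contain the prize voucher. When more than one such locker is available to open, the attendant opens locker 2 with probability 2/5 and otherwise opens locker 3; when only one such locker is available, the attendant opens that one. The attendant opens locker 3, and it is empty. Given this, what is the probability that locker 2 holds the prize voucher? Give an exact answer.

Consider each possible location of the prize voucher in turn.
If it is in locker 1 (prior 1/3): locker 2 is available but not opened, probability 3/5; weight (1/3)·(3/5) = 1/5.
If it is in locker 2 (prior 1/3): only locker 3 is available, probability 1; weight (1/3)·1 = 1/3.
If it is in locker 3 (prior 1/3): the attendant opened locker 3, so this case is ruled out; weight (1/3)·0 = 0.
The weights sum to 8/15.
So P(the prize voucher in locker 2 | the attendant opened locker 3) = (1/3) / (8/15) = 5/8.

5/8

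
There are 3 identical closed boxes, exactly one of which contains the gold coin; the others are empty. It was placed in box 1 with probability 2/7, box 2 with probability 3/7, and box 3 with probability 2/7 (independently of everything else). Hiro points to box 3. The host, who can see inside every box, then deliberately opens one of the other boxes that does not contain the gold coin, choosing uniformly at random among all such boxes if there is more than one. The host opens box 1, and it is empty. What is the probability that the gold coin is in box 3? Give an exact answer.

Apply Bayes' rule, conditioning on where the gold coin actually is.
If it is in box 1 (prior 2/7): the host opened box 1, so this case is ruled out; weight (2/7)·0 = 0.
If it is in box 2 (prior 3/7): the host has no choice, probability 1; weight (3/7)·1 = 3/7.
If it is in box 3 (prior 2/7): the host has 2 equally likely choices, so probability 1/2; weight (2/7)·(1/2) = 1/7.
The weights sum to 4/7.
So P(the gold coin in box 3 | the host opened box 1) = (1/7) / (4/7) = 1/4.

1/4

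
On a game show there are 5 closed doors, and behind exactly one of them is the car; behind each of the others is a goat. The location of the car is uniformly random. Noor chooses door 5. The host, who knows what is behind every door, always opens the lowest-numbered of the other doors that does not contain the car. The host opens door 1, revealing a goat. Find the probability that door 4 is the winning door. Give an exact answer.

Consider each possible location of the car in turn.
If it is behind door 1 (prior 1/5): the host opened door 1, so this case is ruled out; weight (1/5)·0 = 0.
If it is behind any of doors 2, 3, 4, and 5 (prior 1/5 each): door 1 is the lowest-numbered option available, probability 1; weight (1/5)·1 = 1/5 each.
The weights sum to 4/5.
So P(the car behind door 4 | the host opened door 1) = (1/5) / (4/5) = 1/4.

1/4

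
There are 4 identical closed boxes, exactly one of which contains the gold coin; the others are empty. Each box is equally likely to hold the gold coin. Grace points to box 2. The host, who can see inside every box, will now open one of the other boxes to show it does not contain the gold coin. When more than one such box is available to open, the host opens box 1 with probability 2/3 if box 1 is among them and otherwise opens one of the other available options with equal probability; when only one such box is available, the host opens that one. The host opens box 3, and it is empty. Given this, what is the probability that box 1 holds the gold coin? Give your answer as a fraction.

1/2

Condition on the true location of the gold coin.
If it is in box 1 (prior 1/4): box 1 holds the prize so is unavailable; the host chooses uniformly among the 2 others, probability 1/2; weight (1/4)·(1/2) = 1/8.
If it is in box 2 (prior 1/4): box 1 is available but not opened; box 3 gets probability (1 − 2/3)/2 = 1/6; weight (1/4)·(1/6) = 1/24.
If it is in box 3 (prior 1/4): the host opened box 3, so this case is ruled out; weight (1/4)·0 = 0.
If it is in box 4 (prior 1/4): box 1 is available but not opened, probability 1/3; weight (1/4)·(1/3) = 1/12.
The weights sum to 1/4.
So P(the gold coin in box 1 | the host opened box 3) = (1/8) / (1/4) = 1/2.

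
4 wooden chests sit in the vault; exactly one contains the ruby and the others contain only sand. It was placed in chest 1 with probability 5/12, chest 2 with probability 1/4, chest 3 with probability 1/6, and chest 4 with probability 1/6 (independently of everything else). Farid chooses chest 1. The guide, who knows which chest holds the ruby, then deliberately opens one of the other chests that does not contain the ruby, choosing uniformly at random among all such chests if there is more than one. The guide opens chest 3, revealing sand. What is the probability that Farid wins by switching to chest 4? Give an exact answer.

Consider each possible location of the ruby in turn.
If it is in chest 1 (prior 5/12): the guide has 3 equally likely choices, so probability 1/3; weight (5/12)·(1/3) = 5/36.
If it is in chest 2 (prior 1/4): the guide has 2 equally likely choices, so probability 1/2; weight (1/4)·(1/2) = 1/8.
If it is in chest 3 (prior 1/6): the guide opened chest 3, so this case is ruled out; weight (1/6)·0 = 0.
If it is in chest 4 (prior 1/6): the guide has 2 equally likely choices, so probability 1/2; weight (1/6)·(1/2) = 1/12.
The weights sum to 25/72.
So P(the ruby in chest 4 | the guide opened chest 3) = (1/12) / (25/72) = 6/25.

6/25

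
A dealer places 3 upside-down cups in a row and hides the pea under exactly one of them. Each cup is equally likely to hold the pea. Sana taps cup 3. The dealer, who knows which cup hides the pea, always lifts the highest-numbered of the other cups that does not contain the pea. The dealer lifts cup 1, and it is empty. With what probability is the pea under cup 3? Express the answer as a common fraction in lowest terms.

0

Condition on the true location of the pea.
If it is under cup 1 (prior 1/3): the dealer opened cup 1, so this case is ruled out; weight (1/3)·0 = 0.
If it is under cup 2 (prior 1/3): cup 1 is the highest-numbered option available, probability 1; weight (1/3)·1 = 1/3.
If it is under cup 3 (prior 1/3): the dealer would have opened cup 2 instead, probability 0; weight (1/3)·0 = 0.
The weights sum to 1/3.
So P(the pea under cup 3 | the dealer opened cup 1) = 0 / (1/3) = 0.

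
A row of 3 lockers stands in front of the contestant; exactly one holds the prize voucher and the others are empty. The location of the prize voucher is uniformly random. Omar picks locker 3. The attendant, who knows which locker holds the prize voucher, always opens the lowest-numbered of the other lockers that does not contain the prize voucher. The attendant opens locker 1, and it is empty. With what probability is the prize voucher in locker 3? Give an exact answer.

1/2

Condition on the true location of the prize voucher.
If it is in locker 1 (prior 1/3): the attendant opened locker 1, so this case is ruled out; weight (1/3)·0 = 0.
If it is in either of lockers 2 and 3 (prior 1/3 each): locker 1 is the lowest-numbered option available, probability 1; weight (1/3)·1 = 1/3 each.
The weights sum to 2/3.
So P(the prize voucher in locker 3 | the attendant opened locker 1) = (1/3) / (2/3) = 1/2.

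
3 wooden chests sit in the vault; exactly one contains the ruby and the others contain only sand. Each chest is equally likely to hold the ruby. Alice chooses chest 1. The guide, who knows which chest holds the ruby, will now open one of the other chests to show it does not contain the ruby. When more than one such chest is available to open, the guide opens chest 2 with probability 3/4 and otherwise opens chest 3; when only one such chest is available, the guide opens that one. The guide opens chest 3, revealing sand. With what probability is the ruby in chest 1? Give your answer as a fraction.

Apply Bayes' rule, conditioning on where the ruby actually is.
If it is in chest 1 (prior 1/3): chest 2 is available but not opened, probability 1/4; weight (1/3)·(1/4) = 1/12.
If it is in chest 2 (prior 1/3): only chest 3 is available, probability 1; weight (1/3)·1 = 1/3.
If it is in chest 3 (prior 1/3): the guide opened chest 3, so this case is ruled out; weight (1/3)·0 = 0.
The weights sum to 5/12.
So P(the ruby in chest 1 | the guide opened chest 3) = (1/12) / (5/12) = 1/5.

1/5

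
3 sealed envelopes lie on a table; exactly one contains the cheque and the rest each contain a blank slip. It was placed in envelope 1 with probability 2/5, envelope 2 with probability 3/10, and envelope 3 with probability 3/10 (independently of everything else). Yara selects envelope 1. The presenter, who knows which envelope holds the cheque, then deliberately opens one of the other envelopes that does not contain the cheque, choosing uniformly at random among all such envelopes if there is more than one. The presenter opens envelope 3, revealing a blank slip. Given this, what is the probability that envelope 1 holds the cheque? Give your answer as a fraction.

2/5

Consider each possible location of the cheque in turn.
If it is in envelope 1 (prior 2/5): the presenter has 2 equally likely choices, so probability 1/2; weight (2/5)·(1/2) = 1/5.
If it is in envelope 2 (prior 3/10): the presenter has no choice, probability 1; weight (3/10)·1 = 3/10.
If it is in envelope 3 (prior 3/10): the presenter opened envelope 3, so this case is ruled out; weight (3/10)·0 = 0.
The weights sum to 1/2.
So P(the cheque in envelope 1 | the presenter opened envelope 3) = (1/5) / (1/2) = 2/5.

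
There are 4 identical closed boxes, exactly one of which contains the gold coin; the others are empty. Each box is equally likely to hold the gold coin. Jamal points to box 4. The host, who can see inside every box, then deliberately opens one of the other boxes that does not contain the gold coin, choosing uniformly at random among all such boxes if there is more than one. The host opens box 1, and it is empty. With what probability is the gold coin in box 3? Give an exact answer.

3/8

Consider each possible location of the gold coin in turn.
If it is in box 1 (prior 1/4): the host opened box 1, so this case is ruled out; weight (1/4)·0 = 0.
If it is in either of boxes 2 and 3 (prior 1/4 each): the host has 2 equally likely choices, so probability 1/2; weight (1/4)·(1/2) = 1/8 each.
If it is in box 4 (prior 1/4): the host has 3 equally likely choices, so probability 1/3; weight (1/4)·(1/3) = 1/12.
The weights sum to 1/3.
So P(the gold coin in box 3 | the host opened box 1) = (1/8) / (1/3) = 3/8.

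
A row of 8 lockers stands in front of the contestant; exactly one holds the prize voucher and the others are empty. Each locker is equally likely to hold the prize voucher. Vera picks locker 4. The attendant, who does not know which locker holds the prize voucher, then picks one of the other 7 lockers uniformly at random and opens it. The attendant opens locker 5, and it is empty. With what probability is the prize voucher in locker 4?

1/7

Condition on the true location of the prize voucher.
If it is in any of lockers 1, 2, 3, 4, 6, 7, and 8 (prior 1/8 each): the attendant picks locker 5 with probability 1/7 regardless, and it is not the prize; weight (1/8)·(1/7) = 1/56 each.
If it is in locker 5 (prior 1/8): the attendant opened locker 5, so this case is ruled out; weight (1/8)·0 = 0.
The weights sum to 1/8.
So P(the prize voucher in locker 4 | the attendant opened locker 5) = (1/56) / (1/8) = 1/7.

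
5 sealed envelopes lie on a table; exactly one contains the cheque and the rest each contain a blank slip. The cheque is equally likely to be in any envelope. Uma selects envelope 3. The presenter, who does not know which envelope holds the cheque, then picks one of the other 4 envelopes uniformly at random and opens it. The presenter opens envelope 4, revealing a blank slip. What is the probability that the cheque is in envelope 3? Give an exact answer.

Apply Bayes' rule, conditioning on where the cheque actually is.
If it is in any of envelopes 1, 2, 3, and 5 (prior 1/5 each): the presenter picks envelope 4 with probability 1/4 regardless, and it is not the prize; weight (1/5)·(1/4) = 1/20 each.
If it is in envelope 4 (prior 1/5): the presenter opened envelope 4, so this case is ruled out; weight (1/5)·0 = 0.
The weights sum to 1/5.
So P(the cheque in envelope 3 | the presenter opened envelope 4) = (1/20) / (1/5) = 1/4.

1/4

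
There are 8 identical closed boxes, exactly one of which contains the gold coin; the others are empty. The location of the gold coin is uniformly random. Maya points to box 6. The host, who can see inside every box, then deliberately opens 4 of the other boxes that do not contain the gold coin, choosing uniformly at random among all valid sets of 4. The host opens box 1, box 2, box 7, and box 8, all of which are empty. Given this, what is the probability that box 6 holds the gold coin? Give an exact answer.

1/8

Apply Bayes' rule, conditioning on where the gold coin actually is.
If it is in any of boxes 1, 2, 7, and 8 (prior 1/8 each): that box was opened and seen not to hold the prize — ruled out; weight (1/8)·0 = 0 each.
If it is in any of boxes 3, 4, and 5 (prior 1/8 each): the host has 15 equally likely choices, so probability 1/15; weight (1/8)·(1/15) = 1/120 each.
If it is in box 6 (prior 1/8): the host has 35 equally likely choices, so probability 1/35; weight (1/8)·(1/35) = 1/280.
The weights sum to 1/35.
So P(the gold coin in box 6 | the host opened box 1, box 2, box 7, and box 8) = (1/280) / (1/35) = 1/8.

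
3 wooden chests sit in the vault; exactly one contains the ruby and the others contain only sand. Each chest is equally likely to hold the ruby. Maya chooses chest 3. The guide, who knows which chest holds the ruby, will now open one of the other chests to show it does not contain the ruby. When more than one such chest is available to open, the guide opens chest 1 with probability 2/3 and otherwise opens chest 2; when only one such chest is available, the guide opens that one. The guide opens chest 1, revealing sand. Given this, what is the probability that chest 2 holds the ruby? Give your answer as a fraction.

3/5

Consider each possible location of the ruby in turn.
If it is in chest 1 (prior 1/3): the guide opened chest 1, so this case is ruled out; weight (1/3)·0 = 0.
If it is in chest 2 (prior 1/3): only chest 1 is available, probability 1; weight (1/3)·1 = 1/3.
If it is in chest 3 (prior 1/3): chest 1 is available, opened with probability 2/3; weight (1/3)·(2/3) = 2/9.
The weights sum to 5/9.
So P(the ruby in chest 2 | the guide opened chest 1) = (1/3) / (5/9) = 3/5.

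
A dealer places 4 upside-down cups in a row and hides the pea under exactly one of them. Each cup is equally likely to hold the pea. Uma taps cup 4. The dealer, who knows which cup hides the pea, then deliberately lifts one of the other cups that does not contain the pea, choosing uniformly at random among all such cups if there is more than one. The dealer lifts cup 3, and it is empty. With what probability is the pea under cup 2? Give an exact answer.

3/8

Consider each possible location of the pea in turn.
If it is under either of cups 1 and 2 (prior 1/4 each): the dealer has 2 equally likely choices, so probability 1/2; weight (1/4)·(1/2) = 1/8 each.
If it is under cup 3 (prior 1/4): the dealer opened cup 3, so this case is ruled out; weight (1/4)·0 = 0.
If it is under cup 4 (prior 1/4): the dealer has 3 equally likely choices, so probability 1/3; weight (1/4)·(1/3) = 1/12.
The weights sum to 1/3.
So P(the pea under cup 2 | the dealer opened cup 3) = (1/8) / (1/3) = 3/8.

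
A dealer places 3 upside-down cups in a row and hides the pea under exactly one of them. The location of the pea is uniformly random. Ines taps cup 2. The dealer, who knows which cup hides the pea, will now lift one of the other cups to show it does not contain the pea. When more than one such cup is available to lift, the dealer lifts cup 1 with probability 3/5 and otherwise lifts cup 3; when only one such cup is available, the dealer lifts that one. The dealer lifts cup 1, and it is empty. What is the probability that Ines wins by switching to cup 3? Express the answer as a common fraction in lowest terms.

Condition on the true location of the pea.
If it is under cup 1 (prior 1/3): the dealer opened cup 1, so this case is ruled out; weight (1/3)·0 = 0.
If it is under cup 2 (prior 1/3): cup 1 is available, opened with probability 3/5; weight (1/3)·(3/5) = 1/5.
If it is under cup 3 (prior 1/3): only cup 1 is available, probability 1; weight (1/3)·1 = 1/3.
The weights sum to 8/15.
So P(the pea under cup 3 | the dealer opened cup 1) = (1/3) / (8/15) = 5/8.

5/8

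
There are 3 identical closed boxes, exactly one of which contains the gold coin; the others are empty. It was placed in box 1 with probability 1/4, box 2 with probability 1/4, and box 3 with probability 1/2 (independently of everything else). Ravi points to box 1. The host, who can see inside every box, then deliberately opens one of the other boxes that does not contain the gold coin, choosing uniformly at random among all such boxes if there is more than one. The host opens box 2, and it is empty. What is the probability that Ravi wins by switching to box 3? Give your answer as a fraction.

Condition on the true location of the gold coin.
If it is in box 1 (prior 1/4): the host has 2 equally likely choices, so probability 1/2; weight (1/4)·(1/2) = 1/8.
If it is in box 2 (prior 1/4): the host opened box 2, so this case is ruled out; weight (1/4)·0 = 0.
If it is in box 3 (prior 1/2): the host has no choice, probability 1; weight (1/2)·1 = 1/2.
The weights sum to 5/8.
So P(the gold coin in box 3 | the host opened box 2) = (1/2) / (5/8) = 4/5.

4/5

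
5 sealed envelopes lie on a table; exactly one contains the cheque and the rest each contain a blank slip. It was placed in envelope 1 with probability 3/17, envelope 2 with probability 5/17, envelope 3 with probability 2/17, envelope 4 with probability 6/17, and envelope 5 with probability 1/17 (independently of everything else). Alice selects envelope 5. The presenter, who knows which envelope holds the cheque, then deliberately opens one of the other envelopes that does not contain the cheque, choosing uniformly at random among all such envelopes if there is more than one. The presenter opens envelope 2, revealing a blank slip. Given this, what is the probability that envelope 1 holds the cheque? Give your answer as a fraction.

12/47

Apply Bayes' rule, conditioning on where the cheque actually is.
If it is in envelope 1 (prior 3/17): the presenter has 3 equally likely choices, so probability 1/3; weight (3/17)·(1/3) = 1/17.
If it is in envelope 2 (prior 5/17): the presenter opened envelope 2, so this case is ruled out; weight (5/17)·0 = 0.
If it is in envelope 3 (prior 2/17): the presenter has 3 equally likely choices, so probability 1/3; weight (2/17)·(1/3) = 2/51.
If it is in envelope 4 (prior 6/17): the presenter has 3 equally likely choices, so probability 1/3; weight (6/17)·(1/3) = 2/17.
If it is in envelope 5 (prior 1/17): the presenter has 4 equally likely choices, so probability 1/4; weight (1/17)·(1/4) = 1/68.
The weights sum to 47/204.
So P(the cheque in envelope 1 | the presenter opened envelope 2) = (1/17) / (47/204) = 12/47.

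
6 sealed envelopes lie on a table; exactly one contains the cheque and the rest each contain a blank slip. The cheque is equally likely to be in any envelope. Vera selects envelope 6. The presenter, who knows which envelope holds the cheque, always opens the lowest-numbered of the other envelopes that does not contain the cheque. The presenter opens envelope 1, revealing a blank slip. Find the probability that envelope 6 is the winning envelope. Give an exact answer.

1/5

Condition on the true location of the cheque.
If it is in envelope 1 (prior 1/6): the presenter opened envelope 1, so this case is ruled out; weight (1/6)·0 = 0.
If it is in any of envelopes 2, 3, 4, 5, and 6 (prior 1/6 each): envelope 1 is the lowest-numbered option available, probability 1; weight (1/6)·1 = 1/6 each.
The weights sum to 5/6.
So P(the cheque in envelope 6 | the presenter opened envelope 1) = (1/6) / (5/6) = 1/5.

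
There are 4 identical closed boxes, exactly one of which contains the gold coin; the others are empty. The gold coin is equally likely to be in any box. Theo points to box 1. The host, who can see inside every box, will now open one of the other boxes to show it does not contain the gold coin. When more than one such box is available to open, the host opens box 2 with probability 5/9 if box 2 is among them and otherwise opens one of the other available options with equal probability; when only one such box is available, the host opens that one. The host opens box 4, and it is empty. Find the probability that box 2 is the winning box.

3/7

Condition on the true location of the gold coin.
If it is in box 1 (prior 1/4): box 2 is available but not opened; box 4 gets probability (1 − 5/9)/2 = 2/9; weight (1/4)·(2/9) = 1/18.
If it is in box 2 (prior 1/4): box 2 holds the prize so is unavailable; the host chooses uniformly among the 2 others, probability 1/2; weight (1/4)·(1/2) = 1/8.
If it is in box 3 (prior 1/4): box 2 is available but not opened, probability 4/9; weight (1/4)·(4/9) = 1/9.
If it is in box 4 (prior 1/4): the host opened box 4, so this case is ruled out; weight (1/4)·0 = 0.
The weights sum to 7/24.
So P(the gold coin in box 2 | the host opened box 4) = (1/8) / (7/24) = 3/7.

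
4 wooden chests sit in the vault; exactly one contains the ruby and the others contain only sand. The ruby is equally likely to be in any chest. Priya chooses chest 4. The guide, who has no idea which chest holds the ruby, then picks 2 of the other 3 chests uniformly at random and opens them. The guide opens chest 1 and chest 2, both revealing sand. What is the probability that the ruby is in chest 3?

Condition on the true location of the ruby.
If it is in either of chests 1 and 2 (prior 1/4 each): that chest was opened and seen not to hold the prize — ruled out; weight (1/4)·0 = 0 each.
If it is in either of chests 3 and 4 (prior 1/4 each): the guide picks exactly this set with probability 1/3 regardless, and none is the prize; weight (1/4)·(1/3) = 1/12 each.
The weights sum to 1/6.
So P(the ruby in chest 3 | the guide opened chest 1 and chest 2) = (1/12) / (1/6) = 1/2.

1/2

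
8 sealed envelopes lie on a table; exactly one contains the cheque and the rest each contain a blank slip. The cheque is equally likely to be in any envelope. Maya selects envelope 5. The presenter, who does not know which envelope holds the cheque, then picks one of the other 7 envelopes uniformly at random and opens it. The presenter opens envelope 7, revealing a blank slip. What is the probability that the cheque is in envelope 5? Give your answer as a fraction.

1/7

Apply Bayes' rule, conditioning on where the cheque actually is.
If it is in any of envelopes 1, 2, 3, 4, 5, 6, and 8 (prior 1/8 each): the presenter picks envelope 7 with probability 1/7 regardless, and it is not the prize; weight (1/8)·(1/7) = 1/56 each.
If it is in envelope 7 (prior 1/8): the presenter opened envelope 7, so this case is ruled out; weight (1/8)·0 = 0.
The weights sum to 1/8.
So P(the cheque in envelope 5 | the presenter opened envelope 7) = (1/56) / (1/8) = 1/7.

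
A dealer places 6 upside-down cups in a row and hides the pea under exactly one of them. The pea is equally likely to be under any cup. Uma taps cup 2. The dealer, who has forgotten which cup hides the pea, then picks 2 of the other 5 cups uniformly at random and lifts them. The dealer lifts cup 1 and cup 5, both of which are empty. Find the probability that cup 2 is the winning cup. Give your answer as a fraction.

Condition on the true location of the pea.
If it is under either of cups 1 and 5 (prior 1/6 each): that cup was opened and seen not to hold the prize — ruled out; weight (1/6)·0 = 0 each.
If it is under any of cups 2, 3, 4, and 6 (prior 1/6 each): the dealer picks exactly this set with probability 1/10 regardless, and none is the prize; weight (1/6)·(1/10) = 1/60 each.
The weights sum to 1/15.
So P(the pea under cup 2 | the dealer opened cup 1 and cup 5) = (1/60) / (1/15) = 1/4.

1/4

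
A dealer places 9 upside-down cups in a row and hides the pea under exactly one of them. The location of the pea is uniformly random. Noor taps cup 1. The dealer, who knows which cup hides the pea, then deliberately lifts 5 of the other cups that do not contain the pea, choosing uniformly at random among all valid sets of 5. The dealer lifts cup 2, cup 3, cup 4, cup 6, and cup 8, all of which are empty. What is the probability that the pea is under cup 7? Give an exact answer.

8/27

Consider each possible location of the pea in turn.
If it is under cup 1 (prior 1/9): the dealer has 56 equally likely choices, so probability 1/56; weight (1/9)·(1/56) = 1/504.
If it is under any of cups 2, 3, 4, 6, and 8 (prior 1/9 each): that cup was opened and seen not to hold the prize — ruled out; weight (1/9)·0 = 0 each.
If it is under any of cups 5, 7, and 9 (prior 1/9 each): the dealer has 21 equally likely choices, so probability 1/21; weight (1/9)·(1/21) = 1/189 each.
The weights sum to 1/56.
So P(the pea under cup 7 | the dealer opened cup 2, cup 3, cup 4, cup 6, and cup 8) = (1/189) / (1/56) = 8/27.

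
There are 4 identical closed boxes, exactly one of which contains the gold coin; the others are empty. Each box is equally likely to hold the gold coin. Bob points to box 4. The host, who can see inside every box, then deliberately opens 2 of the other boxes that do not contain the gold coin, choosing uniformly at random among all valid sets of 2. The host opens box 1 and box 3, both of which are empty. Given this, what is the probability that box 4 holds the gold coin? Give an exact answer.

Consider each possible location of the gold coin in turn.
If it is in either of boxes 1 and 3 (prior 1/4 each): that box was opened and seen not to hold the prize — ruled out; weight (1/4)·0 = 0 each.
If it is in box 2 (prior 1/4): the host has no choice, probability 1; weight (1/4)·1 = 1/4.
If it is in box 4 (prior 1/4): the host has 3 equally likely choices, so probability 1/3; weight (1/4)·(1/3) = 1/12.
The weights sum to 1/3.
So P(the gold coin in box 4 | the host opened box 1 and box 3) = (1/12) / (1/3) = 1/4.

1/4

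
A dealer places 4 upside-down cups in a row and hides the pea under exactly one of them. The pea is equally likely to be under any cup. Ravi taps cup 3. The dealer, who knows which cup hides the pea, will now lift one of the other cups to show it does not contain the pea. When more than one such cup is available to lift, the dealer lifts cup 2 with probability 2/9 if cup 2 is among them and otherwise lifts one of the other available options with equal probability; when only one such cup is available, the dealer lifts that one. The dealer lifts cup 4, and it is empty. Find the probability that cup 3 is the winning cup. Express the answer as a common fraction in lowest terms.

Consider each possible location of the pea in turn.
If it is under cup 1 (prior 1/4): cup 2 is available but not opened, probability 7/9; weight (1/4)·(7/9) = 7/36.
If it is under cup 2 (prior 1/4): cup 2 holds the prize so is unavailable; the dealer chooses uniformly among the 2 others, probability 1/2; weight (1/4)·(1/2) = 1/8.
If it is under cup 3 (prior 1/4): cup 2 is available but not opened; cup 4 gets probability (1 − 2/9)/2 = 7/18; weight (1/4)·(7/18) = 7/72.
If it is under cup 4 (prior 1/4): the dealer opened cup 4, so this case is ruled out; weight (1/4)·0 = 0.
The weights sum to 5/12.
So P(the pea under cup 3 | the dealer opened cup 4) = (7/72) / (5/12) = 7/30.

7/30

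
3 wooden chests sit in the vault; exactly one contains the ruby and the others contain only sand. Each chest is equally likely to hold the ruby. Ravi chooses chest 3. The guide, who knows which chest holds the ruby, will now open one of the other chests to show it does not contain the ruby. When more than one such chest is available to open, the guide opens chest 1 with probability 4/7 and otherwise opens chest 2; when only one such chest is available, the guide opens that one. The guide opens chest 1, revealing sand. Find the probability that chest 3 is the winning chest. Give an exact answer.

4/11

Consider each possible location of the ruby in turn.
If it is in chest 1 (prior 1/3): the guide opened chest 1, so this case is ruled out; weight (1/3)·0 = 0.
If it is in chest 2 (prior 1/3): only chest 1 is available, probability 1; weight (1/3)·1 = 1/3.
If it is in chest 3 (prior 1/3): chest 1 is available, opened with probability 4/7; weight (1/3)·(4/7) = 4/21.
The weights sum to 11/21.
So P(the ruby in chest 3 | the guide opened chest 1) = (4/21) / (11/21) = 4/11.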